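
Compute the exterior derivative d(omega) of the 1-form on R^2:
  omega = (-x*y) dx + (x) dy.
d(omega) = (x + 1) dx ∧ dy

For a 1-form omega = sum_i f_i dx_i, the exterior derivative is
  d(omega) = sum_{i < j} (∂f_j/∂x_i - ∂f_i/∂x_j) dx_i ∧ dx_j.
  coefficient of dx ∧ dy: ∂f_2/∂x - ∂f_1/∂y = ∂(x)/∂x - ∂(-x*y)/∂y = x + 1
Assembling: d(omega) = (x + 1) dx ∧ dy.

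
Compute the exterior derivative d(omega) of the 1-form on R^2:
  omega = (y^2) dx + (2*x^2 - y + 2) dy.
d(omega) = (4*x - 2*y) dx ∧ dy

For a 1-form omega = sum_i f_i dx_i, the exterior derivative is
  d(omega) = sum_{i < j} (∂f_j/∂x_i - ∂f_i/∂x_j) dx_i ∧ dx_j.
  coefficient of dx ∧ dy: ∂f_2/∂x - ∂f_1/∂y = ∂(2*x^2 - y + 2)/∂x - ∂(y^2)/∂y = 4*x - 2*y
Assembling: d(omega) = (4*x - 2*y) dx ∧ dy.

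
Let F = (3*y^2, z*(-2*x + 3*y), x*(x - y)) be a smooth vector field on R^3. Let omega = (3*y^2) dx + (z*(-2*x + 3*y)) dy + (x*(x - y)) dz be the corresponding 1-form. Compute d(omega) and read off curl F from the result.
d(omega) = (x - 3*y) dy ∧ dz + (-2*x + y) dz ∧ dx + (-6*y - 2*z) dx ∧ dy; curl F = (x - 3*y, -2*x + y, -6*y - 2*z)

d omega = sum_{i<j} (∂f_j/∂x_i - ∂f_i/∂x_j) dx_i ∧ dx_j. Under the identification (dy ∧ dz, dz ∧ dx, dx ∧ dy) ↔ (e_x, e_y, e_z), the coefficients are exactly the components of curl F. Compute:
  ∂R/∂y - ∂Q/∂z = (-x) - (-2*x + 3*y) = x - 3*y
  ∂P/∂z - ∂R/∂x = (0) - (2*x - y) = -2*x + y
  ∂Q/∂x - ∂P/∂y = (-2*z) - (6*y) = -6*y - 2*z.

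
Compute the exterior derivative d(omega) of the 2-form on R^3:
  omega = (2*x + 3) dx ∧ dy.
d(omega) = 0

For a 2-form omega = sum_{i<j} g_{ij} dx_i ∧ dx_j, the exterior derivative is
  d(omega) = sum_{i<j} d(g_{ij}) ∧ dx_i ∧ dx_j = sum_{i<j, k} (∂g_{ij}/∂x_k) dx_k ∧ dx_i ∧ dx_j.
Expand each term, using dx_k ∧ dx_i ∧ dx_j = sgn(permutation) dx_{(a)} ∧ dx_{(b)} ∧ dx_{(c)} with (a < b < c) sorted:

Collecting like 3-forms: d(omega) = 0.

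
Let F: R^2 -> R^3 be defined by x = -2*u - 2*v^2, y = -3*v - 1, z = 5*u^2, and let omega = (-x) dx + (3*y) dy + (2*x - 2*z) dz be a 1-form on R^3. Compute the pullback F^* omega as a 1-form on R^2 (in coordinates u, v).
F^* omega = (-100*u^3 - 40*u^2 - 40*u*v^2 - 4*u - 4*v^2) du + (-8*u*v - 8*v^3 + 27*v + 9) dv

Using F^*(f dg) = (f ∘ F) d(g ∘ F), substitute each coordinate x_i by F_i(u, v) in f_i, and replace dx_i by d F_i = (∂F_i/∂u) du + (∂F_i/∂v) dv.
  For the x component: f_1(F) = 2*u + 2*v^2; d F_1 = (-2) du + (-4*v) dv
  For the y component: f_2(F) = -9*v - 3; d F_2 = (0) du + (-3) dv
  For the z component: f_3(F) = -10*u^2 - 4*u - 4*v^2; d F_3 = (10*u) du + (0) dv
Combining and collecting du, dv coefficients:
  coeff of du: -100*u^3 - 40*u^2 - 40*u*v^2 - 4*u - 4*v^2
  coeff of dv: -8*u*v - 8*v^3 + 27*v + 9
F^* omega = (-100*u^3 - 40*u^2 - 40*u*v^2 - 4*u - 4*v^2) du + (-8*u*v - 8*v^3 + 27*v + 9) dv.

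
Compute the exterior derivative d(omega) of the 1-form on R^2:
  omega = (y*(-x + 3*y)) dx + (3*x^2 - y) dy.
d(omega) = (7*x - 6*y) dx ∧ dy

For a 1-form omega = sum_i f_i dx_i, the exterior derivative is
  d(omega) = sum_{i < j} (∂f_j/∂x_i - ∂f_i/∂x_j) dx_i ∧ dx_j.
  coefficient of dx ∧ dy: ∂f_2/∂x - ∂f_1/∂y = ∂(3*x^2 - y)/∂x - ∂(y*(-x + 3*y))/∂y = 7*x - 6*y
Assembling: d(omega) = (7*x - 6*y) dx ∧ dy.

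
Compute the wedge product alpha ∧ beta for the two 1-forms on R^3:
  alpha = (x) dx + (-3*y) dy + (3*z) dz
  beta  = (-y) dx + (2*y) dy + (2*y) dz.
alpha ∧ beta = (y*(2*x - 3*y)) dx ∧ dy + (y*(2*x + 3*z)) dx ∧ dz + (-6*y*(y + z)) dy ∧ dz

Distribute the wedge, using dx_i ∧ dx_j = -dx_j ∧ dx_i and dx_i ∧ dx_i = 0. For each pair (i, j) with i < j, the coefficient of dx_i ∧ dx_j in alpha ∧ beta is (alpha_i * beta_j - alpha_j * beta_i). Collecting: alpha ∧ beta = (y*(2*x - 3*y)) dx ∧ dy + (y*(2*x + 3*z)) dx ∧ dz + (-6*y*(y + z)) dy ∧ dz.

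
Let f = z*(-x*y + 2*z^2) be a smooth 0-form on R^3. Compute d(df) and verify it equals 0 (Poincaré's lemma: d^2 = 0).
d(df) = 0

Step 1: df = sum_i (∂f/∂x_i) dx_i = (-y*z) dx + (-x*z) dy + (-x*y + 6*z^2) dz.
Step 2: Apply d again. Using the 1-form formula, the coefficient of dx ∧ dy in d(df) is ∂^2 f/∂x ∂y - ∂^2 f/∂y ∂x = (-z) - (-z) = 0 (equality of mixed partials for smooth f).
Similarly for dx ∧ dz and dy ∧ dz — all coefficients vanish. So d(df) = 0.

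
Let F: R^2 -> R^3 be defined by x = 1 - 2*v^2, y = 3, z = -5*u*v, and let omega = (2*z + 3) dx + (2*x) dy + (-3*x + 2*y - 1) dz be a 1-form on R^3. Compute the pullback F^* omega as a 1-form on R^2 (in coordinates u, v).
F^* omega = (-30*v^3 - 10*v) du + (10*u*v^2 - 10*u - 12*v) dv

Using F^*(f dg) = (f ∘ F) d(g ∘ F), substitute each coordinate x_i by F_i(u, v) in f_i, and replace dx_i by d F_i = (∂F_i/∂u) du + (∂F_i/∂v) dv.
  For the x component: f_1(F) = -10*u*v + 3; d F_1 = (0) du + (-4*v) dv
  For the y component: f_2(F) = 2 - 4*v^2; d F_2 = (0) du + (0) dv
  For the z component: f_3(F) = 6*v^2 + 2; d F_3 = (-5*v) du + (-5*u) dv
Combining and collecting du, dv coefficients:
  coeff of du: -30*v^3 - 10*v
  coeff of dv: 10*u*v^2 - 10*u - 12*v
F^* omega = (-30*v^3 - 10*v) du + (10*u*v^2 - 10*u - 12*v) dv.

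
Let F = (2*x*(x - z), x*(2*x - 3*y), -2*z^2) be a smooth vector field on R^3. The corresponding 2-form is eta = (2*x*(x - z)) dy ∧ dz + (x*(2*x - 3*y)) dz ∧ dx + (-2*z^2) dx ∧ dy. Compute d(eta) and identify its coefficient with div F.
d(eta) = (x - 6*z) dx ∧ dy ∧ dz; div F = x - 6*z

For a 2-form in R^3 of the form above, applying d gives a 3-form with coefficient ∂P/∂x + ∂Q/∂y + ∂R/∂z:
  ∂P/∂x = 4*x - 2*z
  ∂Q/∂y = -3*x
  ∂R/∂z = -4*z
Sum = x - 6*z, which is exactly div F.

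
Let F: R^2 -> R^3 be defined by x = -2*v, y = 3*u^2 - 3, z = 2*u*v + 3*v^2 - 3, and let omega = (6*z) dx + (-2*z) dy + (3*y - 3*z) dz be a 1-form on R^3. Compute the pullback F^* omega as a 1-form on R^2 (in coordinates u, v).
F^* omega = (-6*u^2*v - 48*u*v^2 + 36*u - 18*v^3) du + (18*u^3 + 42*u^2*v - 54*u*v^2 - 24*u*v - 54*v^3 - 36*v^2 + 36) dv

Using F^*(f dg) = (f ∘ F) d(g ∘ F), substitute each coordinate x_i by F_i(u, v) in f_i, and replace dx_i by d F_i = (∂F_i/∂u) du + (∂F_i/∂v) dv.
  For the x component: f_1(F) = 12*u*v + 18*v^2 - 18; d F_1 = (0) du + (-2) dv
  For the y component: f_2(F) = -4*u*v - 6*v^2 + 6; d F_2 = (6*u) du + (0) dv
  For the z component: f_3(F) = 9*u^2 - 6*u*v - 9*v^2; d F_3 = (2*v) du + (2*u + 6*v) dv
Combining and collecting du, dv coefficients:
  coeff of du: -6*u^2*v - 48*u*v^2 + 36*u - 18*v^3
  coeff of dv: 18*u^3 + 42*u^2*v - 54*u*v^2 - 24*u*v - 54*v^3 - 36*v^2 + 36
F^* omega = (-6*u^2*v - 48*u*v^2 + 36*u - 18*v^3) du + (18*u^3 + 42*u^2*v - 54*u*v^2 - 24*u*v - 54*v^3 - 36*v^2 + 36) dv.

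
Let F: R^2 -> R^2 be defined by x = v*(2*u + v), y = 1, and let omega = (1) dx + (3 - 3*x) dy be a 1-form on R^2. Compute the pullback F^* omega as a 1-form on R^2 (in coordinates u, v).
F^* omega = (2*v) du + (2*u + 2*v) dv

Using F^*(f dg) = (f ∘ F) d(g ∘ F), substitute each coordinate x_i by F_i(u, v) in f_i, and replace dx_i by d F_i = (∂F_i/∂u) du + (∂F_i/∂v) dv.
  For the x component: f_1(F) = 1; d F_1 = (2*v) du + (2*u + 2*v) dv
  For the y component: f_2(F) = -6*u*v - 3*v^2 + 3; d F_2 = (0) du + (0) dv
Combining and collecting du, dv coefficients:
  coeff of du: 2*v
  coeff of dv: 2*u + 2*v
F^* omega = (2*v) du + (2*u + 2*v) dv.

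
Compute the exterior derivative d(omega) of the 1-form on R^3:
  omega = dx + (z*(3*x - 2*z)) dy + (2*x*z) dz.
d(omega) = (3*z) dx ∧ dy + (2*z) dx ∧ dz + (-3*x + 4*z) dy ∧ dz

For a 1-form omega = sum_i f_i dx_i, the exterior derivative is
  d(omega) = sum_{i < j} (∂f_j/∂x_i - ∂f_i/∂x_j) dx_i ∧ dx_j.
  coefficient of dx ∧ dy: ∂f_2/∂x - ∂f_1/∂y = ∂(z*(3*x - 2*z))/∂x - ∂(1)/∂y = 3*z
  coefficient of dx ∧ dz: ∂f_3/∂x - ∂f_1/∂z = ∂(2*x*z)/∂x - ∂(1)/∂z = 2*z
  coefficient of dy ∧ dz: ∂f_3/∂y - ∂f_2/∂z = ∂(2*x*z)/∂y - ∂(z*(3*x - 2*z))/∂z = -3*x + 4*z
Assembling: d(omega) = (3*z) dx ∧ dy + (2*z) dx ∧ dz + (-3*x + 4*z) dy ∧ dz.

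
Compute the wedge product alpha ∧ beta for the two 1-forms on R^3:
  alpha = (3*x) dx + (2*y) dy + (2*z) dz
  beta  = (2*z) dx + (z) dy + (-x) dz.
alpha ∧ beta = (z*(3*x - 4*y)) dx ∧ dy + (-3*x^2 - 4*z^2) dx ∧ dz + (-2*x*y - 2*z^2) dy ∧ dz

Distribute the wedge, using dx_i ∧ dx_j = -dx_j ∧ dx_i and dx_i ∧ dx_i = 0. For each pair (i, j) with i < j, the coefficient of dx_i ∧ dx_j in alpha ∧ beta is (alpha_i * beta_j - alpha_j * beta_i). Collecting: alpha ∧ beta = (z*(3*x - 4*y)) dx ∧ dy + (-3*x^2 - 4*z^2) dx ∧ dz + (-2*x*y - 2*z^2) dy ∧ dz.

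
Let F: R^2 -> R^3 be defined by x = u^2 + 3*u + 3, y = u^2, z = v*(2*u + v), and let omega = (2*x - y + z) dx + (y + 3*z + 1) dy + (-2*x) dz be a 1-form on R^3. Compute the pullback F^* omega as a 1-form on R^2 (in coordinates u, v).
F^* omega = (4*u^3 + 12*u^2*v + 15*u^2 + 8*u*v^2 - 6*u*v + 32*u + 3*v^2 - 12*v + 18) du + (-4*u^3 - 4*u^2*v - 12*u^2 - 12*u*v - 12*u - 12*v) dv

Using F^*(f dg) = (f ∘ F) d(g ∘ F), substitute each coordinate x_i by F_i(u, v) in f_i, and replace dx_i by d F_i = (∂F_i/∂u) du + (∂F_i/∂v) dv.
  For the x component: f_1(F) = u^2 + 2*u*v + 6*u + v^2 + 6; d F_1 = (2*u + 3) du + (0) dv
  For the y component: f_2(F) = u^2 + 6*u*v + 3*v^2 + 1; d F_2 = (2*u) du + (0) dv
  For the z component: f_3(F) = -2*u^2 - 6*u - 6; d F_3 = (2*v) du + (2*u + 2*v) dv
Combining and collecting du, dv coefficients:
  coeff of du: 4*u^3 + 12*u^2*v + 15*u^2 + 8*u*v^2 - 6*u*v + 32*u + 3*v^2 - 12*v + 18
  coeff of dv: -4*u^3 - 4*u^2*v - 12*u^2 - 12*u*v - 12*u - 12*v
F^* omega = (4*u^3 + 12*u^2*v + 15*u^2 + 8*u*v^2 - 6*u*v + 32*u + 3*v^2 - 12*v + 18) du + (-4*u^3 - 4*u^2*v - 12*u^2 - 12*u*v - 12*u - 12*v) dv.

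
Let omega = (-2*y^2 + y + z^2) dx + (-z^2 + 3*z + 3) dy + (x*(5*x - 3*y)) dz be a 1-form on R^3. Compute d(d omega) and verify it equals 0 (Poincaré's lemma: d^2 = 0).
d(d omega) = 0

Step 1: d omega = sum_{i<j} (∂f_j/∂x_i - ∂f_i/∂x_j) dx_i ∧ dx_j:
  coeff of dx ∧ dy: 4*y - 1
  coeff of dx ∧ dz: 10*x - 3*y - 2*z
  coeff of dy ∧ dz: -3*x + 2*z - 3
Step 2: Apply d again to each 2-form coefficient. The only possible 3-form in R^3 is dx ∧ dy ∧ dz, with coefficient
  ∂(coeff of dy∧dz)/∂x - ∂(coeff of dx∧dz)/∂y + ∂(coeff of dx∧dy)/∂z
  = ∂/∂x (-3*x + 2*z - 3) - ∂/∂y (10*x - 3*y - 2*z) + ∂/∂z (4*y - 1).
Each of these terms simplifies to sums of mixed partials that cancel in pairs. The result is 0 (by equality of mixed partials for smooth functions — Schwarz / Clairaut).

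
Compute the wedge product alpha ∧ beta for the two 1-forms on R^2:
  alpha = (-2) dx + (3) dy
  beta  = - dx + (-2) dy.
alpha ∧ beta = (7) dx ∧ dy

Distribute the wedge, using dx_i ∧ dx_j = -dx_j ∧ dx_i and dx_i ∧ dx_i = 0. For each pair (i, j) with i < j, the coefficient of dx_i ∧ dx_j in alpha ∧ beta is (alpha_i * beta_j - alpha_j * beta_i). Collecting: alpha ∧ beta = (7) dx ∧ dy.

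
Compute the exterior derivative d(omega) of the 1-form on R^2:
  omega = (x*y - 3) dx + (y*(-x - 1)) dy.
d(omega) = (-x - y) dx ∧ dy

For a 1-form omega = sum_i f_i dx_i, the exterior derivative is
  d(omega) = sum_{i < j} (∂f_j/∂x_i - ∂f_i/∂x_j) dx_i ∧ dx_j.
  coefficient of dx ∧ dy: ∂f_2/∂x - ∂f_1/∂y = ∂(y*(-x - 1))/∂x - ∂(x*y - 3)/∂y = -x - y
Assembling: d(omega) = (-x - y) dx ∧ dy.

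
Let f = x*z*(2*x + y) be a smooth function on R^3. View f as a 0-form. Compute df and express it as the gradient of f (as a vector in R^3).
df = (z*(4*x + y)) dx + (x*z) dy + (x*(2*x + y)) dz; grad f = (z*(4*x + y), x*z, x*(2*x + y))

For a 0-form f, d f = (∂f/∂x) dx + (∂f/∂y) dy + (∂f/∂z) dz. The components of the vector representation are exactly the entries of grad f in Cartesian coordinates:
  ∂f/∂x = z*(4*x + y)
  ∂f/∂y = x*z
  ∂f/∂z = x*(2*x + y).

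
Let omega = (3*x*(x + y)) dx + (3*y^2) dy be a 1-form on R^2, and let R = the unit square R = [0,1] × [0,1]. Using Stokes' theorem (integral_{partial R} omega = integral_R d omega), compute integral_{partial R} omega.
integral_(partial R) omega = -3/2

Stokes: integral_partial_R omega = integral_R d omega with d omega = (∂Q/∂x - ∂P/∂y) dx ∧ dy.
  ∂Q/∂x = 0
  ∂P/∂y = 3*x
  integrand = ∂Q/∂x - ∂P/∂y = -3*x.
Integrating over R: integral_0^1 integral_0^1 (-3*x) dx dy = -3/2.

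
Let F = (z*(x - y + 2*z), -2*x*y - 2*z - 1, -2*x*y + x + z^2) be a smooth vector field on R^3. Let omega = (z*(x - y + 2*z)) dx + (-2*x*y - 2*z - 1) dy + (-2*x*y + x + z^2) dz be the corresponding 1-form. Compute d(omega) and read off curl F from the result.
d(omega) = (2 - 2*x) dy ∧ dz + (x + y + 4*z - 1) dz ∧ dx + (-2*y + z) dx ∧ dy; curl F = (2 - 2*x, x + y + 4*z - 1, -2*y + z)

d omega = sum_{i<j} (∂f_j/∂x_i - ∂f_i/∂x_j) dx_i ∧ dx_j. Under the identification (dy ∧ dz, dz ∧ dx, dx ∧ dy) ↔ (e_x, e_y, e_z), the coefficients are exactly the components of curl F. Compute:
  ∂R/∂y - ∂Q/∂z = (-2*x) - (-2) = 2 - 2*x
  ∂P/∂z - ∂R/∂x = (x - y + 4*z) - (1 - 2*y) = x + y + 4*z - 1
  ∂Q/∂x - ∂P/∂y = (-2*y) - (-z) = -2*y + z.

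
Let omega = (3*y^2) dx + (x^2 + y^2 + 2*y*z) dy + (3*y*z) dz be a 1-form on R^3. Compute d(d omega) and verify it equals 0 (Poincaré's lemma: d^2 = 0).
d(d omega) = 0

Step 1: d omega = sum_{i<j} (∂f_j/∂x_i - ∂f_i/∂x_j) dx_i ∧ dx_j:
  coeff of dx ∧ dy: 2*x - 6*y
  coeff of dx ∧ dz: 0
  coeff of dy ∧ dz: -2*y + 3*z
Step 2: Apply d again to each 2-form coefficient. The only possible 3-form in R^3 is dx ∧ dy ∧ dz, with coefficient
  ∂(coeff of dy∧dz)/∂x - ∂(coeff of dx∧dz)/∂y + ∂(coeff of dx∧dy)/∂z
  = ∂/∂x (-2*y + 3*z) - ∂/∂y (0) + ∂/∂z (2*x - 6*y).
Each of these terms simplifies to sums of mixed partials that cancel in pairs. The result is 0 (by equality of mixed partials for smooth functions — Schwarz / Clairaut).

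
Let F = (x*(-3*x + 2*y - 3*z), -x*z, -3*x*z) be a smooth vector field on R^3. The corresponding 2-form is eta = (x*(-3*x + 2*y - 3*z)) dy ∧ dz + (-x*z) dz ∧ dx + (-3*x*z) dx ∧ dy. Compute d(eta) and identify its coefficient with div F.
d(eta) = (-9*x + 2*y - 3*z) dx ∧ dy ∧ dz; div F = -9*x + 2*y - 3*z

For a 2-form in R^3 of the form above, applying d gives a 3-form with coefficient ∂P/∂x + ∂Q/∂y + ∂R/∂z:
  ∂P/∂x = -6*x + 2*y - 3*z
  ∂Q/∂y = 0
  ∂R/∂z = -3*x
Sum = -9*x + 2*y - 3*z, which is exactly div F.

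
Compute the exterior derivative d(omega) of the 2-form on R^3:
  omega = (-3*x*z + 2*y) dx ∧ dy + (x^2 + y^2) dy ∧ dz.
d(omega) = (-x) dx ∧ dy ∧ dz

For a 2-form omega = sum_{i<j} g_{ij} dx_i ∧ dx_j, the exterior derivative is
  d(omega) = sum_{i<j} d(g_{ij}) ∧ dx_i ∧ dx_j = sum_{i<j, k} (∂g_{ij}/∂x_k) dx_k ∧ dx_i ∧ dx_j.
Expand each term, using dx_k ∧ dx_i ∧ dx_j = sgn(permutation) dx_{(a)} ∧ dx_{(b)} ∧ dx_{(c)} with (a < b < c) sorted:
  d(-3*x*z + 2*y) includes (∂/∂z)(-3*x*z + 2*y) dz = (-3*x) dz, which multiplied by dx ∧ dy gives (-3*x) dx ∧ dy ∧ dz
  d(x^2 + y^2) includes (∂/∂x)(x^2 + y^2) dx = (2*x) dx, which multiplied by dy ∧ dz gives (2*x) dx ∧ dy ∧ dz
Collecting like 3-forms: d(omega) = (-x) dx ∧ dy ∧ dz.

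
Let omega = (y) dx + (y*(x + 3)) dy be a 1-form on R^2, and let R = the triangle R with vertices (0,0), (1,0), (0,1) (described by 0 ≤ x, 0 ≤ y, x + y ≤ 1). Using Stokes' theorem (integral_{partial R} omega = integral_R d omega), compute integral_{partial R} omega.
integral_(partial R) omega = -1/3

Stokes: integral_partial_R omega = integral_R d omega with d omega = (∂Q/∂x - ∂P/∂y) dx ∧ dy.
  ∂Q/∂x = y
  ∂P/∂y = 1
  integrand = ∂Q/∂x - ∂P/∂y = y - 1.
Integrating over R: integral_0^1 integral_0^{1-x} (y - 1) dy dx = -1/3.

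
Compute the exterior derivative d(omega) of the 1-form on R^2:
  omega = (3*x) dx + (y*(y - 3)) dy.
d(omega) = 0

For a 1-form omega = sum_i f_i dx_i, the exterior derivative is
  d(omega) = sum_{i < j} (∂f_j/∂x_i - ∂f_i/∂x_j) dx_i ∧ dx_j.

Assembling: d(omega) = 0.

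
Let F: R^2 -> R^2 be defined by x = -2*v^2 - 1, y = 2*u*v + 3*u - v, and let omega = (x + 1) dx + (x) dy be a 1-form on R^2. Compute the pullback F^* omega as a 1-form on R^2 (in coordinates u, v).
F^* omega = (-4*v^3 - 6*v^2 - 2*v - 3) du + (-4*u*v^2 - 2*u + 8*v^3 + 2*v^2 + 1) dv

Using F^*(f dg) = (f ∘ F) d(g ∘ F), substitute each coordinate x_i by F_i(u, v) in f_i, and replace dx_i by d F_i = (∂F_i/∂u) du + (∂F_i/∂v) dv.
  For the x component: f_1(F) = -2*v^2; d F_1 = (0) du + (-4*v) dv
  For the y component: f_2(F) = -2*v^2 - 1; d F_2 = (2*v + 3) du + (2*u - 1) dv
Combining and collecting du, dv coefficients:
  coeff of du: -4*v^3 - 6*v^2 - 2*v - 3
  coeff of dv: -4*u*v^2 - 2*u + 8*v^3 + 2*v^2 + 1
F^* omega = (-4*v^3 - 6*v^2 - 2*v - 3) du + (-4*u*v^2 - 2*u + 8*v^3 + 2*v^2 + 1) dv.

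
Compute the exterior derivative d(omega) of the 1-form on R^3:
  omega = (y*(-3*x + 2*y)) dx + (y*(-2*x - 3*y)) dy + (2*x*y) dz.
d(omega) = (3*x - 6*y) dx ∧ dy + (2*y) dx ∧ dz + (2*x) dy ∧ dz

For a 1-form omega = sum_i f_i dx_i, the exterior derivative is
  d(omega) = sum_{i < j} (∂f_j/∂x_i - ∂f_i/∂x_j) dx_i ∧ dx_j.
  coefficient of dx ∧ dy: ∂f_2/∂x - ∂f_1/∂y = ∂(y*(-2*x - 3*y))/∂x - ∂(y*(-3*x + 2*y))/∂y = 3*x - 6*y
  coefficient of dx ∧ dz: ∂f_3/∂x - ∂f_1/∂z = ∂(2*x*y)/∂x - ∂(y*(-3*x + 2*y))/∂z = 2*y
  coefficient of dy ∧ dz: ∂f_3/∂y - ∂f_2/∂z = ∂(2*x*y)/∂y - ∂(y*(-2*x - 3*y))/∂z = 2*x
Assembling: d(omega) = (3*x - 6*y) dx ∧ dy + (2*y) dx ∧ dz + (2*x) dy ∧ dz.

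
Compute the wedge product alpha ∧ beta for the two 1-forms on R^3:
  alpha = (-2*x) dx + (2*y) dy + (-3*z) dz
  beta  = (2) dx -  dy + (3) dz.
alpha ∧ beta = (2*x - 4*y) dx ∧ dy + (-6*x + 6*z) dx ∧ dz + (6*y - 3*z) dy ∧ dz

Distribute the wedge, using dx_i ∧ dx_j = -dx_j ∧ dx_i and dx_i ∧ dx_i = 0. For each pair (i, j) with i < j, the coefficient of dx_i ∧ dx_j in alpha ∧ beta is (alpha_i * beta_j - alpha_j * beta_i). Collecting: alpha ∧ beta = (2*x - 4*y) dx ∧ dy + (-6*x + 6*z) dx ∧ dz + (6*y - 3*z) dy ∧ dz.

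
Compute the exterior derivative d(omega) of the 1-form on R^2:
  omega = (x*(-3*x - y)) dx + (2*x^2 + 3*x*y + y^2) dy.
d(omega) = (5*x + 3*y) dx ∧ dy

For a 1-form omega = sum_i f_i dx_i, the exterior derivative is
  d(omega) = sum_{i < j} (∂f_j/∂x_i - ∂f_i/∂x_j) dx_i ∧ dx_j.
  coefficient of dx ∧ dy: ∂f_2/∂x - ∂f_1/∂y = ∂(2*x^2 + 3*x*y + y^2)/∂x - ∂(x*(-3*x - y))/∂y = 5*x + 3*y
Assembling: d(omega) = (5*x + 3*y) dx ∧ dy.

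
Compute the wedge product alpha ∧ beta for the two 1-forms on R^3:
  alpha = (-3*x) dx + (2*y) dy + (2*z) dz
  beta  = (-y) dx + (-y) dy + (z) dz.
alpha ∧ beta = (y*(3*x + 2*y)) dx ∧ dy + (z*(-3*x + 2*y)) dx ∧ dz + (4*y*z) dy ∧ dz

Distribute the wedge, using dx_i ∧ dx_j = -dx_j ∧ dx_i and dx_i ∧ dx_i = 0. For each pair (i, j) with i < j, the coefficient of dx_i ∧ dx_j in alpha ∧ beta is (alpha_i * beta_j - alpha_j * beta_i). Collecting: alpha ∧ beta = (y*(3*x + 2*y)) dx ∧ dy + (z*(-3*x + 2*y)) dx ∧ dz + (4*y*z) dy ∧ dz.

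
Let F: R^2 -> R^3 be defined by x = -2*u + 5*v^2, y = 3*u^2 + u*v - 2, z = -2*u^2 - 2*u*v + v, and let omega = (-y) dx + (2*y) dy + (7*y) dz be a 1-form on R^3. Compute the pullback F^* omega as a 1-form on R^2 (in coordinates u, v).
F^* omega = (-48*u^3 - 52*u^2*v + 6*u^2 - 12*u*v^2 + 2*u*v + 32*u + 24*v - 4) du + (-36*u^3 - 42*u^2*v + 21*u^2 - 10*u*v^2 + 7*u*v + 24*u + 20*v - 14) dv

Using F^*(f dg) = (f ∘ F) d(g ∘ F), substitute each coordinate x_i by F_i(u, v) in f_i, and replace dx_i by d F_i = (∂F_i/∂u) du + (∂F_i/∂v) dv.
  For the x component: f_1(F) = -3*u^2 - u*v + 2; d F_1 = (-2) du + (10*v) dv
  For the y component: f_2(F) = 6*u^2 + 2*u*v - 4; d F_2 = (6*u + v) du + (u) dv
  For the z component: f_3(F) = 21*u^2 + 7*u*v - 14; d F_3 = (-4*u - 2*v) du + (1 - 2*u) dv
Combining and collecting du, dv coefficients:
  coeff of du: -48*u^3 - 52*u^2*v + 6*u^2 - 12*u*v^2 + 2*u*v + 32*u + 24*v - 4
  coeff of dv: -36*u^3 - 42*u^2*v + 21*u^2 - 10*u*v^2 + 7*u*v + 24*u + 20*v - 14
F^* omega = (-48*u^3 - 52*u^2*v + 6*u^2 - 12*u*v^2 + 2*u*v + 32*u + 24*v - 4) du + (-36*u^3 - 42*u^2*v + 21*u^2 - 10*u*v^2 + 7*u*v + 24*u + 20*v - 14) dv.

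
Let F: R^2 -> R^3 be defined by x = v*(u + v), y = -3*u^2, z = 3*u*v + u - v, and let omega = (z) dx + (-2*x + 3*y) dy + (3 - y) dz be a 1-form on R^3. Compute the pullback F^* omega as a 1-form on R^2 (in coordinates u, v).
F^* omega = (54*u^3 + 21*u^2*v + 3*u^2 + 15*u*v^2 + u*v - v^2 + 9*v + 3) du + (9*u^3 + 3*u^2*v - 2*u^2 + 6*u*v^2 + u*v + 9*u - 2*v^2 - 3) dv

Using F^*(f dg) = (f ∘ F) d(g ∘ F), substitute each coordinate x_i by F_i(u, v) in f_i, and replace dx_i by d F_i = (∂F_i/∂u) du + (∂F_i/∂v) dv.
  For the x component: f_1(F) = 3*u*v + u - v; d F_1 = (v) du + (u + 2*v) dv
  For the y component: f_2(F) = -9*u^2 - 2*u*v - 2*v^2; d F_2 = (-6*u) du + (0) dv
  For the z component: f_3(F) = 3*u^2 + 3; d F_3 = (3*v + 1) du + (3*u - 1) dv
Combining and collecting du, dv coefficients:
  coeff of du: 54*u^3 + 21*u^2*v + 3*u^2 + 15*u*v^2 + u*v - v^2 + 9*v + 3
  coeff of dv: 9*u^3 + 3*u^2*v - 2*u^2 + 6*u*v^2 + u*v + 9*u - 2*v^2 - 3
F^* omega = (54*u^3 + 21*u^2*v + 3*u^2 + 15*u*v^2 + u*v - v^2 + 9*v + 3) du + (9*u^3 + 3*u^2*v - 2*u^2 + 6*u*v^2 + u*v + 9*u - 2*v^2 - 3) dv.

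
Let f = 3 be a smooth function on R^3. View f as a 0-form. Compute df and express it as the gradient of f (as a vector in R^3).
df = (0) dx + (0) dy + (0) dz; grad f = (0, 0, 0)

For a 0-form f, d f = (∂f/∂x) dx + (∂f/∂y) dy + (∂f/∂z) dz. The components of the vector representation are exactly the entries of grad f in Cartesian coordinates:
  ∂f/∂x = 0
  ∂f/∂y = 0
  ∂f/∂z = 0.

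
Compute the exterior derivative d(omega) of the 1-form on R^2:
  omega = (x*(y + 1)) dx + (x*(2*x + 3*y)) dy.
d(omega) = (3*x + 3*y) dx ∧ dy

For a 1-form omega = sum_i f_i dx_i, the exterior derivative is
  d(omega) = sum_{i < j} (∂f_j/∂x_i - ∂f_i/∂x_j) dx_i ∧ dx_j.
  coefficient of dx ∧ dy: ∂f_2/∂x - ∂f_1/∂y = ∂(x*(2*x + 3*y))/∂x - ∂(x*(y + 1))/∂y = 3*x + 3*y
Assembling: d(omega) = (3*x + 3*y) dx ∧ dy.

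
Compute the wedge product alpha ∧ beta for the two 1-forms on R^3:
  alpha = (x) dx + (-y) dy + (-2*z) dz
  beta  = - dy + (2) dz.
alpha ∧ beta = (-x) dx ∧ dy + (2*x) dx ∧ dz + (-2*y - 2*z) dy ∧ dz

Distribute the wedge, using dx_i ∧ dx_j = -dx_j ∧ dx_i and dx_i ∧ dx_i = 0. For each pair (i, j) with i < j, the coefficient of dx_i ∧ dx_j in alpha ∧ beta is (alpha_i * beta_j - alpha_j * beta_i). Collecting: alpha ∧ beta = (-x) dx ∧ dy + (2*x) dx ∧ dz + (-2*y - 2*z) dy ∧ dz.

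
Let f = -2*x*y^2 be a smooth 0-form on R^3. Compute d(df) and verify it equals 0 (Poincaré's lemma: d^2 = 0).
d(df) = 0

Step 1: df = sum_i (∂f/∂x_i) dx_i = (-2*y^2) dx + (-4*x*y) dy + (0) dz.
Step 2: Apply d again. Using the 1-form formula, the coefficient of dx ∧ dy in d(df) is ∂^2 f/∂x ∂y - ∂^2 f/∂y ∂x = (-4*y) - (-4*y) = 0 (equality of mixed partials for smooth f).
Similarly for dx ∧ dz and dy ∧ dz — all coefficients vanish. So d(df) = 0.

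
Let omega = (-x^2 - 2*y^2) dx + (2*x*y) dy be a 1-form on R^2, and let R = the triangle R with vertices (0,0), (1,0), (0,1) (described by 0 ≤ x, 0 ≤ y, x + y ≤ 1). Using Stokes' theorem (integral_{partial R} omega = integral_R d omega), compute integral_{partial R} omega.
integral_(partial R) omega = 1

Stokes: integral_partial_R omega = integral_R d omega with d omega = (∂Q/∂x - ∂P/∂y) dx ∧ dy.
  ∂Q/∂x = 2*y
  ∂P/∂y = -4*y
  integrand = ∂Q/∂x - ∂P/∂y = 6*y.
Integrating over R: integral_0^1 integral_0^{1-x} (6*y) dy dx = 1.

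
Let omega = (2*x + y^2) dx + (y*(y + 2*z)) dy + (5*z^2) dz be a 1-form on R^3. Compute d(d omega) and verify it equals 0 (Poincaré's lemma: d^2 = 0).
d(d omega) = 0

Step 1: d omega = sum_{i<j} (∂f_j/∂x_i - ∂f_i/∂x_j) dx_i ∧ dx_j:
  coeff of dx ∧ dy: -2*y
  coeff of dx ∧ dz: 0
  coeff of dy ∧ dz: -2*y
Step 2: Apply d again to each 2-form coefficient. The only possible 3-form in R^3 is dx ∧ dy ∧ dz, with coefficient
  ∂(coeff of dy∧dz)/∂x - ∂(coeff of dx∧dz)/∂y + ∂(coeff of dx∧dy)/∂z
  = ∂/∂x (-2*y) - ∂/∂y (0) + ∂/∂z (-2*y).
Each of these terms simplifies to sums of mixed partials that cancel in pairs. The result is 0 (by equality of mixed partials for smooth functions — Schwarz / Clairaut).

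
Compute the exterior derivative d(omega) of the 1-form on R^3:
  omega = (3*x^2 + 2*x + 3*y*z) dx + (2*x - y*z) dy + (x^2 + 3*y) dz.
d(omega) = (2 - 3*z) dx ∧ dy + (2*x - 3*y) dx ∧ dz + (y + 3) dy ∧ dz

For a 1-form omega = sum_i f_i dx_i, the exterior derivative is
  d(omega) = sum_{i < j} (∂f_j/∂x_i - ∂f_i/∂x_j) dx_i ∧ dx_j.
  coefficient of dx ∧ dy: ∂f_2/∂x - ∂f_1/∂y = ∂(2*x - y*z)/∂x - ∂(3*x^2 + 2*x + 3*y*z)/∂y = 2 - 3*z
  coefficient of dx ∧ dz: ∂f_3/∂x - ∂f_1/∂z = ∂(x^2 + 3*y)/∂x - ∂(3*x^2 + 2*x + 3*y*z)/∂z = 2*x - 3*y
  coefficient of dy ∧ dz: ∂f_3/∂y - ∂f_2/∂z = ∂(x^2 + 3*y)/∂y - ∂(2*x - y*z)/∂z = y + 3
Assembling: d(omega) = (2 - 3*z) dx ∧ dy + (2*x - 3*y) dx ∧ dz + (y + 3) dy ∧ dz.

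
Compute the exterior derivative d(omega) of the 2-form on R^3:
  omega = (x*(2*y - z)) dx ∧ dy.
d(omega) = (-x) dx ∧ dy ∧ dz

For a 2-form omega = sum_{i<j} g_{ij} dx_i ∧ dx_j, the exterior derivative is
  d(omega) = sum_{i<j} d(g_{ij}) ∧ dx_i ∧ dx_j = sum_{i<j, k} (∂g_{ij}/∂x_k) dx_k ∧ dx_i ∧ dx_j.
Expand each term, using dx_k ∧ dx_i ∧ dx_j = sgn(permutation) dx_{(a)} ∧ dx_{(b)} ∧ dx_{(c)} with (a < b < c) sorted:
  d(x*(2*y - z)) includes (∂/∂z)(x*(2*y - z)) dz = (-x) dz, which multiplied by dx ∧ dy gives (-x) dx ∧ dy ∧ dz
Collecting like 3-forms: d(omega) = (-x) dx ∧ dy ∧ dz.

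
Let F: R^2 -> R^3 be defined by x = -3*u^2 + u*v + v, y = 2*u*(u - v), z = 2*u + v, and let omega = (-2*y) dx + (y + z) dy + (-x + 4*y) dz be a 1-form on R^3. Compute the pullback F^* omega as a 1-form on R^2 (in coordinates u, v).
F^* omega = (32*u^3 - 40*u^2*v + 30*u^2 + 8*u*v^2 - 18*u*v - 2*v^2 - 2*v) du + (-8*u^3 + 8*u^2*v + 3*u^2 - 7*u*v - v) dv

Using F^*(f dg) = (f ∘ F) d(g ∘ F), substitute each coordinate x_i by F_i(u, v) in f_i, and replace dx_i by d F_i = (∂F_i/∂u) du + (∂F_i/∂v) dv.
  For the x component: f_1(F) = 4*u*(-u + v); d F_1 = (-6*u + v) du + (u + 1) dv
  For the y component: f_2(F) = 2*u^2 - 2*u*v + 2*u + v; d F_2 = (4*u - 2*v) du + (-2*u) dv
  For the z component: f_3(F) = 11*u^2 - 9*u*v - v; d F_3 = (2) du + (1) dv
Combining and collecting du, dv coefficients:
  coeff of du: 32*u^3 - 40*u^2*v + 30*u^2 + 8*u*v^2 - 18*u*v - 2*v^2 - 2*v
  coeff of dv: -8*u^3 + 8*u^2*v + 3*u^2 - 7*u*v - v
F^* omega = (32*u^3 - 40*u^2*v + 30*u^2 + 8*u*v^2 - 18*u*v - 2*v^2 - 2*v) du + (-8*u^3 + 8*u^2*v + 3*u^2 - 7*u*v - v) dv.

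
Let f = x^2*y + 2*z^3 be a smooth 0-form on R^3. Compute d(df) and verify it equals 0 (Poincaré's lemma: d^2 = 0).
d(df) = 0

Step 1: df = sum_i (∂f/∂x_i) dx_i = (2*x*y) dx + (x^2) dy + (6*z^2) dz.
Step 2: Apply d again. Using the 1-form formula, the coefficient of dx ∧ dy in d(df) is ∂^2 f/∂x ∂y - ∂^2 f/∂y ∂x = (2*x) - (2*x) = 0 (equality of mixed partials for smooth f).
Similarly for dx ∧ dz and dy ∧ dz — all coefficients vanish. So d(df) = 0.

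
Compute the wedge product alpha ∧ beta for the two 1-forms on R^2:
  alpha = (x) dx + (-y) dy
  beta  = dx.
alpha ∧ beta = (y) dx ∧ dy

Distribute the wedge, using dx_i ∧ dx_j = -dx_j ∧ dx_i and dx_i ∧ dx_i = 0. For each pair (i, j) with i < j, the coefficient of dx_i ∧ dx_j in alpha ∧ beta is (alpha_i * beta_j - alpha_j * beta_i). Collecting: alpha ∧ beta = (y) dx ∧ dy.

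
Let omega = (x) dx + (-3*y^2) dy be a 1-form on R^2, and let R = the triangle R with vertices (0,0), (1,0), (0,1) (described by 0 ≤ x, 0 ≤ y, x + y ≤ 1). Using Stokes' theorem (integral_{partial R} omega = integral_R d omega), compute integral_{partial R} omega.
integral_(partial R) omega = 0

Stokes: integral_partial_R omega = integral_R d omega with d omega = (∂Q/∂x - ∂P/∂y) dx ∧ dy.
  ∂Q/∂x = 0
  ∂P/∂y = 0
  integrand = ∂Q/∂x - ∂P/∂y = 0.
Integrating over R: integral_0^1 integral_0^{1-x} (0) dy dx = 0.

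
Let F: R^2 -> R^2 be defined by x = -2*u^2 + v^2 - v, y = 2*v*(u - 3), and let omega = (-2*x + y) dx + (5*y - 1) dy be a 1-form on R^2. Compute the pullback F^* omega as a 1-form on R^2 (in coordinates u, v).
F^* omega = (-16*u^3 - 8*u^2*v + 28*u*v^2 + 16*u*v - 60*v^2 - 2*v) du + (28*u^2*v - 4*u^2 + 4*u*v^2 - 122*u*v - 2*u - 4*v^3 - 6*v^2 + 184*v + 6) dv

Using F^*(f dg) = (f ∘ F) d(g ∘ F), substitute each coordinate x_i by F_i(u, v) in f_i, and replace dx_i by d F_i = (∂F_i/∂u) du + (∂F_i/∂v) dv.
  For the x component: f_1(F) = 4*u^2 + 2*u*v - 2*v^2 - 4*v; d F_1 = (-4*u) du + (2*v - 1) dv
  For the y component: f_2(F) = 10*u*v - 30*v - 1; d F_2 = (2*v) du + (2*u - 6) dv
Combining and collecting du, dv coefficients:
  coeff of du: -16*u^3 - 8*u^2*v + 28*u*v^2 + 16*u*v - 60*v^2 - 2*v
  coeff of dv: 28*u^2*v - 4*u^2 + 4*u*v^2 - 122*u*v - 2*u - 4*v^3 - 6*v^2 + 184*v + 6
F^* omega = (-16*u^3 - 8*u^2*v + 28*u*v^2 + 16*u*v - 60*v^2 - 2*v) du + (28*u^2*v - 4*u^2 + 4*u*v^2 - 122*u*v - 2*u - 4*v^3 - 6*v^2 + 184*v + 6) dv.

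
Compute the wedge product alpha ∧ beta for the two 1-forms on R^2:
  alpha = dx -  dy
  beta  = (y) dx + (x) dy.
alpha ∧ beta = (x + y) dx ∧ dy

Distribute the wedge, using dx_i ∧ dx_j = -dx_j ∧ dx_i and dx_i ∧ dx_i = 0. For each pair (i, j) with i < j, the coefficient of dx_i ∧ dx_j in alpha ∧ beta is (alpha_i * beta_j - alpha_j * beta_i). Collecting: alpha ∧ beta = (x + y) dx ∧ dy.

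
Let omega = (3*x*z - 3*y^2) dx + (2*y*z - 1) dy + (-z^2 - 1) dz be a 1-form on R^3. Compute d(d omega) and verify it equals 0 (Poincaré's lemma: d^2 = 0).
d(d omega) = 0

Step 1: d omega = sum_{i<j} (∂f_j/∂x_i - ∂f_i/∂x_j) dx_i ∧ dx_j:
  coeff of dx ∧ dy: 6*y
  coeff of dx ∧ dz: -3*x
  coeff of dy ∧ dz: -2*y
Step 2: Apply d again to each 2-form coefficient. The only possible 3-form in R^3 is dx ∧ dy ∧ dz, with coefficient
  ∂(coeff of dy∧dz)/∂x - ∂(coeff of dx∧dz)/∂y + ∂(coeff of dx∧dy)/∂z
  = ∂/∂x (-2*y) - ∂/∂y (-3*x) + ∂/∂z (6*y).
Each of these terms simplifies to sums of mixed partials that cancel in pairs. The result is 0 (by equality of mixed partials for smooth functions — Schwarz / Clairaut).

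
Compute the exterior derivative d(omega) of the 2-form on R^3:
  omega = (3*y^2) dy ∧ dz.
d(omega) = 0

For a 2-form omega = sum_{i<j} g_{ij} dx_i ∧ dx_j, the exterior derivative is
  d(omega) = sum_{i<j} d(g_{ij}) ∧ dx_i ∧ dx_j = sum_{i<j, k} (∂g_{ij}/∂x_k) dx_k ∧ dx_i ∧ dx_j.
Expand each term, using dx_k ∧ dx_i ∧ dx_j = sgn(permutation) dx_{(a)} ∧ dx_{(b)} ∧ dx_{(c)} with (a < b < c) sorted:

Collecting like 3-forms: d(omega) = 0.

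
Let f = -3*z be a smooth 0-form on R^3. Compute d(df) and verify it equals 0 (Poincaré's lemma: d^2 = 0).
d(df) = 0

Step 1: df = sum_i (∂f/∂x_i) dx_i = (0) dx + (0) dy + (-3) dz.
Step 2: Apply d again. Using the 1-form formula, the coefficient of dx ∧ dy in d(df) is ∂^2 f/∂x ∂y - ∂^2 f/∂y ∂x = (0) - (0) = 0 (equality of mixed partials for smooth f).
Similarly for dx ∧ dz and dy ∧ dz — all coefficients vanish. So d(df) = 0.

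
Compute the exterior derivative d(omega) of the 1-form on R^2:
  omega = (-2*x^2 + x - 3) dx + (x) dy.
d(omega) = (1) dx ∧ dy

For a 1-form omega = sum_i f_i dx_i, the exterior derivative is
  d(omega) = sum_{i < j} (∂f_j/∂x_i - ∂f_i/∂x_j) dx_i ∧ dx_j.
  coefficient of dx ∧ dy: ∂f_2/∂x - ∂f_1/∂y = ∂(x)/∂x - ∂(-2*x^2 + x - 3)/∂y = 1
Assembling: d(omega) = (1) dx ∧ dy.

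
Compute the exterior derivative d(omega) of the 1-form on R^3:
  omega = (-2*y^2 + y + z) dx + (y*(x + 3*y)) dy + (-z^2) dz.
d(omega) = (5*y - 1) dx ∧ dy + (-1) dx ∧ dz

For a 1-form omega = sum_i f_i dx_i, the exterior derivative is
  d(omega) = sum_{i < j} (∂f_j/∂x_i - ∂f_i/∂x_j) dx_i ∧ dx_j.
  coefficient of dx ∧ dy: ∂f_2/∂x - ∂f_1/∂y = ∂(y*(x + 3*y))/∂x - ∂(-2*y^2 + y + z)/∂y = 5*y - 1
  coefficient of dx ∧ dz: ∂f_3/∂x - ∂f_1/∂z = ∂(-z^2)/∂x - ∂(-2*y^2 + y + z)/∂z = -1
Assembling: d(omega) = (5*y - 1) dx ∧ dy + (-1) dx ∧ dz.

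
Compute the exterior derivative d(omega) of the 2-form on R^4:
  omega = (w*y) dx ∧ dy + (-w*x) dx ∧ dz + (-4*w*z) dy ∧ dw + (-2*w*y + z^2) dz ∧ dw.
d(omega) = (y) dx ∧ dy ∧ dw + (-x) dx ∧ dz ∧ dw + (2*w) dy ∧ dz ∧ dw

For a 2-form omega = sum_{i<j} g_{ij} dx_i ∧ dx_j, the exterior derivative is
  d(omega) = sum_{i<j} d(g_{ij}) ∧ dx_i ∧ dx_j = sum_{i<j, k} (∂g_{ij}/∂x_k) dx_k ∧ dx_i ∧ dx_j.
Expand each term, using dx_k ∧ dx_i ∧ dx_j = sgn(permutation) dx_{(a)} ∧ dx_{(b)} ∧ dx_{(c)} with (a < b < c) sorted:
  d(w*y) includes (∂/∂w)(w*y) dw = (y) dw, which multiplied by dx ∧ dy gives (y) dx ∧ dy ∧ dw
  d(-w*x) includes (∂/∂w)(-w*x) dw = (-x) dw, which multiplied by dx ∧ dz gives (-x) dx ∧ dz ∧ dw
  d(-4*w*z) includes (∂/∂z)(-4*w*z) dz = (-4*w) dz, which multiplied by dy ∧ dw gives (4*w) dy ∧ dz ∧ dw
  d(-2*w*y + z^2) includes (∂/∂y)(-2*w*y + z^2) dy = (-2*w) dy, which multiplied by dz ∧ dw gives (-2*w) dy ∧ dz ∧ dw
Collecting like 3-forms: d(omega) = (y) dx ∧ dy ∧ dw + (-x) dx ∧ dz ∧ dw + (2*w) dy ∧ dz ∧ dw.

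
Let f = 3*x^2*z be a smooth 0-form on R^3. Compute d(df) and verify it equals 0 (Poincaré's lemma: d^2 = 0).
d(df) = 0

Step 1: df = sum_i (∂f/∂x_i) dx_i = (6*x*z) dx + (0) dy + (3*x^2) dz.
Step 2: Apply d again. Using the 1-form formula, the coefficient of dx ∧ dy in d(df) is ∂^2 f/∂x ∂y - ∂^2 f/∂y ∂x = (0) - (0) = 0 (equality of mixed partials for smooth f).
Similarly for dx ∧ dz and dy ∧ dz — all coefficients vanish. So d(df) = 0.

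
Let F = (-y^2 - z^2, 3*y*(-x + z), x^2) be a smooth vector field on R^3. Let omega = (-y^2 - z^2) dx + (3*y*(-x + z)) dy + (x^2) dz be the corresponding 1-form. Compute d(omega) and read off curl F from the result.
d(omega) = (-3*y) dy ∧ dz + (-2*x - 2*z) dz ∧ dx + (-y) dx ∧ dy; curl F = (-3*y, -2*x - 2*z, -y)

d omega = sum_{i<j} (∂f_j/∂x_i - ∂f_i/∂x_j) dx_i ∧ dx_j. Under the identification (dy ∧ dz, dz ∧ dx, dx ∧ dy) ↔ (e_x, e_y, e_z), the coefficients are exactly the components of curl F. Compute:
  ∂R/∂y - ∂Q/∂z = (0) - (3*y) = -3*y
  ∂P/∂z - ∂R/∂x = (-2*z) - (2*x) = -2*x - 2*z
  ∂Q/∂x - ∂P/∂y = (-3*y) - (-2*y) = -y.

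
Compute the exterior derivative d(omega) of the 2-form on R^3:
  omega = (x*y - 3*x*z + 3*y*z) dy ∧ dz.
d(omega) = (y - 3*z) dx ∧ dy ∧ dz

For a 2-form omega = sum_{i<j} g_{ij} dx_i ∧ dx_j, the exterior derivative is
  d(omega) = sum_{i<j} d(g_{ij}) ∧ dx_i ∧ dx_j = sum_{i<j, k} (∂g_{ij}/∂x_k) dx_k ∧ dx_i ∧ dx_j.
Expand each term, using dx_k ∧ dx_i ∧ dx_j = sgn(permutation) dx_{(a)} ∧ dx_{(b)} ∧ dx_{(c)} with (a < b < c) sorted:
  d(x*y - 3*x*z + 3*y*z) includes (∂/∂x)(x*y - 3*x*z + 3*y*z) dx = (y - 3*z) dx, which multiplied by dy ∧ dz gives (y - 3*z) dx ∧ dy ∧ dz
Collecting like 3-forms: d(omega) = (y - 3*z) dx ∧ dy ∧ dz.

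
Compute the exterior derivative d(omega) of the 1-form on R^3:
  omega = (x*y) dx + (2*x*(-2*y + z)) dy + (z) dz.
d(omega) = (-x - 4*y + 2*z) dx ∧ dy + (-2*x) dy ∧ dz

For a 1-form omega = sum_i f_i dx_i, the exterior derivative is
  d(omega) = sum_{i < j} (∂f_j/∂x_i - ∂f_i/∂x_j) dx_i ∧ dx_j.
  coefficient of dx ∧ dy: ∂f_2/∂x - ∂f_1/∂y = ∂(2*x*(-2*y + z))/∂x - ∂(x*y)/∂y = -x - 4*y + 2*z
  coefficient of dy ∧ dz: ∂f_3/∂y - ∂f_2/∂z = ∂(z)/∂y - ∂(2*x*(-2*y + z))/∂z = -2*x
Assembling: d(omega) = (-x - 4*y + 2*z) dx ∧ dy + (-2*x) dy ∧ dz.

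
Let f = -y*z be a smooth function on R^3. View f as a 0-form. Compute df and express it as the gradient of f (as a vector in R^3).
df = (0) dx + (-z) dy + (-y) dz; grad f = (0, -z, -y)

For a 0-form f, d f = (∂f/∂x) dx + (∂f/∂y) dy + (∂f/∂z) dz. The components of the vector representation are exactly the entries of grad f in Cartesian coordinates:
  ∂f/∂x = 0
  ∂f/∂y = -z
  ∂f/∂z = -y.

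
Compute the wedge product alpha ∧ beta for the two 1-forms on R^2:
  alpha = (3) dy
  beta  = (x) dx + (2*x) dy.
alpha ∧ beta = (-3*x) dx ∧ dy

Distribute the wedge, using dx_i ∧ dx_j = -dx_j ∧ dx_i and dx_i ∧ dx_i = 0. For each pair (i, j) with i < j, the coefficient of dx_i ∧ dx_j in alpha ∧ beta is (alpha_i * beta_j - alpha_j * beta_i). Collecting: alpha ∧ beta = (-3*x) dx ∧ dy.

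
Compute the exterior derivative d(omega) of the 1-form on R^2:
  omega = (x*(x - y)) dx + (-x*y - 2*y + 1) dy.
d(omega) = (x - y) dx ∧ dy

For a 1-form omega = sum_i f_i dx_i, the exterior derivative is
  d(omega) = sum_{i < j} (∂f_j/∂x_i - ∂f_i/∂x_j) dx_i ∧ dx_j.
  coefficient of dx ∧ dy: ∂f_2/∂x - ∂f_1/∂y = ∂(-x*y - 2*y + 1)/∂x - ∂(x*(x - y))/∂y = x - y
Assembling: d(omega) = (x - y) dx ∧ dy.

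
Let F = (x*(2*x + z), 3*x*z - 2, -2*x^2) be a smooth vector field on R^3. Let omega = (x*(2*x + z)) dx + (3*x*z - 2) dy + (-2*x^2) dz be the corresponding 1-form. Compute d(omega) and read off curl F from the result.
d(omega) = (-3*x) dy ∧ dz + (5*x) dz ∧ dx + (3*z) dx ∧ dy; curl F = (-3*x, 5*x, 3*z)

d omega = sum_{i<j} (∂f_j/∂x_i - ∂f_i/∂x_j) dx_i ∧ dx_j. Under the identification (dy ∧ dz, dz ∧ dx, dx ∧ dy) ↔ (e_x, e_y, e_z), the coefficients are exactly the components of curl F. Compute:
  ∂R/∂y - ∂Q/∂z = (0) - (3*x) = -3*x
  ∂P/∂z - ∂R/∂x = (x) - (-4*x) = 5*x
  ∂Q/∂x - ∂P/∂y = (3*z) - (0) = 3*z.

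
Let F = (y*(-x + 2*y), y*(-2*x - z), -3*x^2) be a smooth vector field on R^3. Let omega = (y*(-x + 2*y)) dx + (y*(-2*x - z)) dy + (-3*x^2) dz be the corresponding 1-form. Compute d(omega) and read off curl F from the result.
d(omega) = (y) dy ∧ dz + (6*x) dz ∧ dx + (x - 6*y) dx ∧ dy; curl F = (y, 6*x, x - 6*y)

d omega = sum_{i<j} (∂f_j/∂x_i - ∂f_i/∂x_j) dx_i ∧ dx_j. Under the identification (dy ∧ dz, dz ∧ dx, dx ∧ dy) ↔ (e_x, e_y, e_z), the coefficients are exactly the components of curl F. Compute:
  ∂R/∂y - ∂Q/∂z = (0) - (-y) = y
  ∂P/∂z - ∂R/∂x = (0) - (-6*x) = 6*x
  ∂Q/∂x - ∂P/∂y = (-2*y) - (-x + 4*y) = x - 6*y.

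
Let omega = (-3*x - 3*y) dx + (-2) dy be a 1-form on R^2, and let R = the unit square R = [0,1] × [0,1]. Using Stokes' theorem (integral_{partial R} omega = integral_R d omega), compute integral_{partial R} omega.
integral_(partial R) omega = 3

Stokes: integral_partial_R omega = integral_R d omega with d omega = (∂Q/∂x - ∂P/∂y) dx ∧ dy.
  ∂Q/∂x = 0
  ∂P/∂y = -3
  integrand = ∂Q/∂x - ∂P/∂y = 3.
Integrating over R: integral_0^1 integral_0^1 (3) dx dy = 3.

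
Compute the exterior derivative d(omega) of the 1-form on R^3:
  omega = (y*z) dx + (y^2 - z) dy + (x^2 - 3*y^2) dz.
d(omega) = (-z) dx ∧ dy + (2*x - y) dx ∧ dz + (1 - 6*y) dy ∧ dz

For a 1-form omega = sum_i f_i dx_i, the exterior derivative is
  d(omega) = sum_{i < j} (∂f_j/∂x_i - ∂f_i/∂x_j) dx_i ∧ dx_j.
  coefficient of dx ∧ dy: ∂f_2/∂x - ∂f_1/∂y = ∂(y^2 - z)/∂x - ∂(y*z)/∂y = -z
  coefficient of dx ∧ dz: ∂f_3/∂x - ∂f_1/∂z = ∂(x^2 - 3*y^2)/∂x - ∂(y*z)/∂z = 2*x - y
  coefficient of dy ∧ dz: ∂f_3/∂y - ∂f_2/∂z = ∂(x^2 - 3*y^2)/∂y - ∂(y^2 - z)/∂z = 1 - 6*y
Assembling: d(omega) = (-z) dx ∧ dy + (2*x - y) dx ∧ dz + (1 - 6*y) dy ∧ dz.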